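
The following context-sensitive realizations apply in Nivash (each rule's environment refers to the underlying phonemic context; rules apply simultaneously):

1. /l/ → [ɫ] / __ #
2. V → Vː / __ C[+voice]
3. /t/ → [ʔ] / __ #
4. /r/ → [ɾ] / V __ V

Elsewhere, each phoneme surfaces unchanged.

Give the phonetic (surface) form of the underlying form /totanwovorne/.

/t/ (word-initial): rule 3 targets it, but not word-finally → unchanged [t].
/o/ (between /t/ and /t/) is in the target of rule 2 but the environment (before a voiced consonant) is not met → [o].
/t/ (between /o/ and /a/) is in the target of rule 3 but the environment (word-finally) is not met → [t].
/a/ — between /t/ and /n/, before a voiced consonant — surfaces as [aː] (rule 2).
/n/ (between /a/ and /w/): no rule targets it → [n].
/w/ (between /n/ and /o/) is unaffected → [w].
/o/ (between /w/ and /v/) occurs before a voiced consonant → [oː] by rule 2.
/v/ — not in any rule's target class → [v].
/o/ (between /v/ and /r/) occurs before a voiced consonant → [oː] by rule 2.
/r/ (between /o/ and /n/) is in the target of rule 4 but the environment (between two vowels) is not met → [r].
/n/ (between /r/ and /e/) is unaffected → [n].
/e/ (word-final): rule 2 targets it, but not before a voiced consonant → unchanged [e].

[totaːnwoːvoːrne]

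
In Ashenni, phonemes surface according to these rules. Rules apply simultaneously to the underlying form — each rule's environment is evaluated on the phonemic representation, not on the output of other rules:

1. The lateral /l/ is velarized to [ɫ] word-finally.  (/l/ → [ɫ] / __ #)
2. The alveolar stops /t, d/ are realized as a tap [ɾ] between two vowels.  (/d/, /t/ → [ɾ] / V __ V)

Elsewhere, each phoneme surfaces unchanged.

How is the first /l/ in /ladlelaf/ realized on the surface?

[l]

/l/ — word-initial; rule 1 does not apply here → [l].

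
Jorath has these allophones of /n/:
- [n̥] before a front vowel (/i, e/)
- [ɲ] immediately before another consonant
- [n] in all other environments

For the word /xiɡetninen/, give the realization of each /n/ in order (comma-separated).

[n̥], [n̥], [n]

Occurrence 1 (position 6): before a front vowel (/i, e/) → [n̥].
Occurrence 2 (position 8): before a front vowel (/i, e/) → [n̥].
Occurrence 3 (position 10): no conditioning environment matches → elsewhere allophone [n].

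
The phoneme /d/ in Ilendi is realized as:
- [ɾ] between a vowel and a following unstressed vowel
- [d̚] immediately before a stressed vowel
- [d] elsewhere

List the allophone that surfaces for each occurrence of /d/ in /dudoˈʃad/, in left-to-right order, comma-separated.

[d], [ɾ], [d]

Occurrence 1 (position 1): no conditioning environment matches → elsewhere allophone [d].
Occurrence 2 (position 3): between a vowel and a following unstressed vowel → [ɾ].
Occurrence 3 (position 7): no conditioning environment matches → elsewhere allophone [d].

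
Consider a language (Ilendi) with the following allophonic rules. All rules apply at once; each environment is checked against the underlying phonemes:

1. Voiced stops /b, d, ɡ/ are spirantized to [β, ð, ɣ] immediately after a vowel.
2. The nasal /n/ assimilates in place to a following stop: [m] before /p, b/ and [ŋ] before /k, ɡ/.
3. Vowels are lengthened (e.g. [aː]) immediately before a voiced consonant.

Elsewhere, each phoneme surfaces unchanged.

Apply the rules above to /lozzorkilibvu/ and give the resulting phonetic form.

/l/ (word-initial): no rule targets it → [l].
Rule 3 applies to /o/ (between /l/ and /z/: before a voiced consonant) → [oː].
/z/ (between /o/ and /z/): no rule targets it → [z].
/z/ (between /z/ and /o/) is unaffected → [z].
/o/ — between /z/ and /r/, before a voiced consonant — surfaces as [oː] (rule 3).
/r/ (between /o/ and /k/) is unaffected → [r].
/k/ — not in any rule's target class → [k].
/i/ (between /k/ and /l/) occurs before a voiced consonant → [iː] by rule 3.
/l/ stays [l].
/i/ (between /l/ and /b/): before a voiced consonant, so rule 3 applies → [iː].
/b/ (between /i/ and /v/): immediately after a vowel, so rule 1 applies → [β].
/v/ stays [v].
/u/ (word-final): rule 3 targets it, but not before a voiced consonant → unchanged [u].

[loːzzoːrkiːliːβvu]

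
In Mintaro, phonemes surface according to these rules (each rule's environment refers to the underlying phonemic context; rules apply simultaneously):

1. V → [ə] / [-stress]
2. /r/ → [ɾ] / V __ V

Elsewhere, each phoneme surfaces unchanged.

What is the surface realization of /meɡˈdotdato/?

[məɡˈdotdətə]

/m/ — not in any rule's target class → [m].
Rule 1 applies to /e/ (between /m/ and /ɡ/: in an unstressed syllable) → [ə].
/ɡ/ stays [ɡ].
/d/ (between /ɡ/ and /o/): no rule targets it → [d].
/o/ (between /d/ and /t/) fails the environment for rule 1, so it stays [o].
/t/ (between /o/ and /d/) is unaffected → [t].
/d/ — not in any rule's target class → [d].
/a/ — between /d/ and /t/, in an unstressed syllable — surfaces as [ə] (rule 1).
/t/ stays [t].
/o/ (word-final) occurs in an unstressed syllable → [ə] by rule 1.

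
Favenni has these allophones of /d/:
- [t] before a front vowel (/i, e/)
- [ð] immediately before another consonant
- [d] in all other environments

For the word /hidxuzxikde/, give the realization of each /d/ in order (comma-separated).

Occurrence 1 (position 3): immediately before another consonant → [ð].
Occurrence 2 (position 10): before a front vowel (/i, e/) → [t].

[ð], [t]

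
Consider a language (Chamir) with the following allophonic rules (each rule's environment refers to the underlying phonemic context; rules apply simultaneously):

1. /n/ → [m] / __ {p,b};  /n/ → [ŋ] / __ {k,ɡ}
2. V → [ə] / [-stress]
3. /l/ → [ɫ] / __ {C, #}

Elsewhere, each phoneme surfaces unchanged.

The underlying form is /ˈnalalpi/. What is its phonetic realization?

[ˈnaləɫpə]

/n/ — word-initial; rule 1 does not apply here → [n].
/a/ — between /n/ and /l/; rule 2 does not apply here → [a].
/l/ — between /a/ and /a/; rule 3 does not apply here → [l].
Rule 2 applies to /a/ (between /l/ and /l/: in an unstressed syllable) → [ə].
/l/ (between /a/ and /p/): word-finally or immediately before a consonant, so rule 3 applies → [ɫ].
/p/ (between /l/ and /i/) is unaffected → [p].
/i/ meets the environment for rule 2 (in an unstressed syllable) → [ə].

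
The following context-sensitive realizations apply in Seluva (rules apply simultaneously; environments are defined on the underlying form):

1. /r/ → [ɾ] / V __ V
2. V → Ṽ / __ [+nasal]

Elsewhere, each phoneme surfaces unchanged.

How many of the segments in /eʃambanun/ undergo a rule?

Segments that undergo a rule: /a/ → [ã] (rule 2); /a/ → [ã] (rule 2); /u/ → [ũ] (rule 2).
All other segments surface unchanged.

3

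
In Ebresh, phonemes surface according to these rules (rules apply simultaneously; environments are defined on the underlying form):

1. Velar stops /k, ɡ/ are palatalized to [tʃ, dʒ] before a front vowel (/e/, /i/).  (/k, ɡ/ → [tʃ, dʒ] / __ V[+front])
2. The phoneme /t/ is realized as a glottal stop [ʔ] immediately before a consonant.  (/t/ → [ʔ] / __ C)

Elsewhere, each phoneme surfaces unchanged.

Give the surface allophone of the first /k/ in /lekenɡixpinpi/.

[tʃ]

/k/ meets the environment for rule 1 (before a front vowel) → [tʃ].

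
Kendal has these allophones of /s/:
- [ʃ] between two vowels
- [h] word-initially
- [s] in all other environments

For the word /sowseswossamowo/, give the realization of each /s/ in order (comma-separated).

Occurrence 1 (position 1): word-initially → [h].
Occurrence 2 (position 4): no conditioning environment matches → elsewhere allophone [s].
Occurrence 3 (position 6): no conditioning environment matches → elsewhere allophone [s].
Occurrence 4 (position 9): no conditioning environment matches → elsewhere allophone [s].
Occurrence 5 (position 10): no conditioning environment matches → elsewhere allophone [s].

[h], [s], [s], [s], [s]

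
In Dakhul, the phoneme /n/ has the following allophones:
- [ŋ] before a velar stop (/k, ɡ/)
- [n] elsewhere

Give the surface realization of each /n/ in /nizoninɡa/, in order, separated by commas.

Occurrence 1 (position 1): no conditioning environment matches → elsewhere allophone [n].
Occurrence 2 (position 5): no conditioning environment matches → elsewhere allophone [n].
Occurrence 3 (position 7): before a velar stop → [ŋ].

[n], [n], [ŋ]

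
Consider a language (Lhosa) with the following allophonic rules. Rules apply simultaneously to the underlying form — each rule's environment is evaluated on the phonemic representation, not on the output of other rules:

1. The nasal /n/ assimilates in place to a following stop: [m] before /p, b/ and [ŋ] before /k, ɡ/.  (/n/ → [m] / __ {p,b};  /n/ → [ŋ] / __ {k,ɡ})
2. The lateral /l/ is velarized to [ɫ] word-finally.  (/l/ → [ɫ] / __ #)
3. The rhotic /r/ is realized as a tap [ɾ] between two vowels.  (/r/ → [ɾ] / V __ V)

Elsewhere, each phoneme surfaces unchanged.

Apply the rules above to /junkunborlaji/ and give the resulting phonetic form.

/j/ — not in any rule's target class → [j].
/u/ — not in any rule's target class → [u].
/n/ (between /u/ and /k/) occurs before a labial or velar stop → [ŋ] by rule 1.
/k/ — not in any rule's target class → [k].
/u/ (between /k/ and /n/) is unaffected → [u].
Rule 1 applies to /n/ (between /u/ and /b/: before a labial or velar stop) → [m].
/b/ (between /n/ and /o/): no rule targets it → [b].
/o/ (between /b/ and /r/) is unaffected → [o].
/r/ (between /o/ and /l/): rule 3 targets it, but not between two vowels → unchanged [r].
/l/ (between /r/ and /a/) fails the environment for rule 2, so it stays [l].
/a/ — not in any rule's target class → [a].
/j/ — not in any rule's target class → [j].
/i/ — not in any rule's target class → [i].

[juŋkumborlaji]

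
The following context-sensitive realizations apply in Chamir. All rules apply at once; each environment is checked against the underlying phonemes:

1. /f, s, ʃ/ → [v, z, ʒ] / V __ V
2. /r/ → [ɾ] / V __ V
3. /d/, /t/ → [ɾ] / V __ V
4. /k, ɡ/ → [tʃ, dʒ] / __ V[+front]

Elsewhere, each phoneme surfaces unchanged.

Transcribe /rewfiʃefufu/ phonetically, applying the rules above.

[rewfiʒevuvu]

/r/ (word-initial) fails the environment for rule 2, so it stays [r].
/e/ (between /r/ and /w/) is unaffected → [e].
/w/ — not in any rule's target class → [w].
/f/ (between /w/ and /i/) is in the target of rule 1 but the environment (between two vowels) is not met → [f].
/i/ — not in any rule's target class → [i].
Rule 1 applies to /ʃ/ (between /i/ and /e/: between two vowels) → [ʒ].
/e/ stays [e].
Rule 1 applies to /f/ (between /e/ and /u/: between two vowels) → [v].
/u/ — not in any rule's target class → [u].
/f/ (between /u/ and /u/) occurs between two vowels → [v] by rule 1.
/u/ — not in any rule's target class → [u].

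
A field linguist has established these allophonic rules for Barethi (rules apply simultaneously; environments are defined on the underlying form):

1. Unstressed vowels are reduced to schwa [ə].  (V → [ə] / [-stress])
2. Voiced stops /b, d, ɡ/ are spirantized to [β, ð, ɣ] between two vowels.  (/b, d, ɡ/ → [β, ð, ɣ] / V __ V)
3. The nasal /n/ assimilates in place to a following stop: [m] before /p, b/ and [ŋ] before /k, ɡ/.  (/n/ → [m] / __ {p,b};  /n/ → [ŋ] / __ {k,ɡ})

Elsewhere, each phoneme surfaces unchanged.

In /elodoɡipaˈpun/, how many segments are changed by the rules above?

Segments that undergo a rule: /e/ → [ə] (rule 1); /o/ → [ə] (rule 1); /d/ → [ð] (rule 2); /o/ → [ə] (rule 1); /ɡ/ → [ɣ] (rule 2); /i/ → [ə] (rule 1); /a/ → [ə] (rule 1).
All other segments surface unchanged.

7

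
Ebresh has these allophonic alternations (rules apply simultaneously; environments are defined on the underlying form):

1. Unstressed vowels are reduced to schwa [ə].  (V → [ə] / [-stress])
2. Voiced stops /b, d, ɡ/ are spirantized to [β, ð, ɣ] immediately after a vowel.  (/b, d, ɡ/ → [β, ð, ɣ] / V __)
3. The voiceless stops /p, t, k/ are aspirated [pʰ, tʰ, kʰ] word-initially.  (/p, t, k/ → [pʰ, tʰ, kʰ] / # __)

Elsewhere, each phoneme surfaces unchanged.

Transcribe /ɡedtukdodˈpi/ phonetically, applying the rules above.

/ɡ/ — word-initial; rule 2 does not apply here → [ɡ].
/e/ (between /ɡ/ and /d/) occurs in an unstressed syllable → [ə] by rule 1.
Rule 2 applies to /d/ (between /e/ and /t/: immediately after a vowel) → [ð].
/t/ (between /d/ and /u/): rule 3 targets it, but not word-initially → unchanged [t].
/u/ (between /t/ and /k/): in an unstressed syllable, so rule 1 applies → [ə].
/k/ (between /u/ and /d/) is in the target of rule 3 but the environment (word-initially) is not met → [k].
/d/ (between /k/ and /o/): rule 2 targets it, but not immediately after a vowel → unchanged [d].
Rule 1 applies to /o/ (between /d/ and /d/: in an unstressed syllable) → [ə].
/d/ — between /o/ and /p/, immediately after a vowel — surfaces as [ð] (rule 2).
/p/ (between /d/ and /i/) fails the environment for rule 3, so it stays [p].
/i/ (word-final): rule 1 targets it, but not in an unstressed syllable → unchanged [i].

[ɡəðtəkdəðˈpi]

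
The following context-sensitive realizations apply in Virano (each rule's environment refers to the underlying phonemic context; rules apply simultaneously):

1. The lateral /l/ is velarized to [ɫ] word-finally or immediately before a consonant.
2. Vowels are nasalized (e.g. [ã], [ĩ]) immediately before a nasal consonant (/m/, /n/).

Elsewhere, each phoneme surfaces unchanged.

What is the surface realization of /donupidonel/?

/d/ (word-initial): no rule targets it → [d].
/o/ meets the environment for rule 2 (before a nasal consonant) → [õ].
/n/ (between /o/ and /u/) is unaffected → [n].
/u/ (between /n/ and /p/): rule 2 targets it, but not before a nasal consonant → unchanged [u].
/p/ stays [p].
/i/ (between /p/ and /d/) fails the environment for rule 2, so it stays [i].
/d/ (between /i/ and /o/): no rule targets it → [d].
/o/ (between /d/ and /n/) occurs before a nasal consonant → [õ] by rule 2.
/n/ (between /o/ and /e/): no rule targets it → [n].
/e/ (between /n/ and /l/) fails the environment for rule 2, so it stays [e].
/l/ (word-final) occurs word-finally or immediately before a consonant → [ɫ] by rule 1.

[dõnupidõneɫ]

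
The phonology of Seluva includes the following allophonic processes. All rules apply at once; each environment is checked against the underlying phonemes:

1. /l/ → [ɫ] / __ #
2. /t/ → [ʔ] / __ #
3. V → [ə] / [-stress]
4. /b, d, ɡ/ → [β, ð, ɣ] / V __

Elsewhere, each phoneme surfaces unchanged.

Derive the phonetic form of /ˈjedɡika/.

/e/ (between /j/ and /d/) fails the environment for rule 3, so it stays [e].
/d/ meets the environment for rule 4 (immediately after a vowel) → [ð].
/ɡ/ (between /d/ and /i/) is in the target of rule 4 but the environment (immediately after a vowel) is not met → [ɡ].
Rule 3 applies to /i/ (between /ɡ/ and /k/: in an unstressed syllable) → [ə].
Rule 3 applies to /a/ (word-final: in an unstressed syllable) → [ə].

[ˈjeðɡəkə]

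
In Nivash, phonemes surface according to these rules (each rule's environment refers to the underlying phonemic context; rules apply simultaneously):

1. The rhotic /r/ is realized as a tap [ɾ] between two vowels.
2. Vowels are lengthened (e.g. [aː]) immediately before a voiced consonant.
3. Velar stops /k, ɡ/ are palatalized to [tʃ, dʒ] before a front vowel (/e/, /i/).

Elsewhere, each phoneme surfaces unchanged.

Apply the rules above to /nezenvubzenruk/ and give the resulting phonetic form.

[neːzeːnvuːbzeːnruk]

/n/ (word-initial): no rule targets it → [n].
/e/ meets the environment for rule 2 (before a voiced consonant) → [eː].
/z/ — not in any rule's target class → [z].
/e/ (between /z/ and /n/): before a voiced consonant, so rule 2 applies → [eː].
/n/ stays [n].
/v/ — not in any rule's target class → [v].
/u/ (between /v/ and /b/): before a voiced consonant, so rule 2 applies → [uː].
/b/ stays [b].
/z/ — not in any rule's target class → [z].
/e/ (between /z/ and /n/) occurs before a voiced consonant → [eː] by rule 2.
/n/ (between /e/ and /r/): no rule targets it → [n].
/r/ (between /n/ and /u/) fails the environment for rule 1, so it stays [r].
/u/ (between /r/ and /k/) fails the environment for rule 2, so it stays [u].
/k/ (word-final): rule 3 targets it, but not before a front vowel → unchanged [k].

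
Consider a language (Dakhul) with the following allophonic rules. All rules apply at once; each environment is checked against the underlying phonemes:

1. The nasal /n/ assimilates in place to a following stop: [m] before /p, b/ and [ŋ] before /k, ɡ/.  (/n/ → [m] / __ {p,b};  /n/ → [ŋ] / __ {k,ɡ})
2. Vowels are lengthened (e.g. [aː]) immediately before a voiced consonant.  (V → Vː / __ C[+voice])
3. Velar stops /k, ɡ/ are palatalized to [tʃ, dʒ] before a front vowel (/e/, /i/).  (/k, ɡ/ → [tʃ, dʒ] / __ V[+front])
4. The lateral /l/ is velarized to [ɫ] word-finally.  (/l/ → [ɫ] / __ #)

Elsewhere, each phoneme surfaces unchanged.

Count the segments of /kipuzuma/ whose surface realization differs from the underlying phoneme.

3

Segments that undergo a rule: /k/ → [tʃ] (rule 3); /u/ → [uː] (rule 2); /u/ → [uː] (rule 2).
All other segments surface unchanged.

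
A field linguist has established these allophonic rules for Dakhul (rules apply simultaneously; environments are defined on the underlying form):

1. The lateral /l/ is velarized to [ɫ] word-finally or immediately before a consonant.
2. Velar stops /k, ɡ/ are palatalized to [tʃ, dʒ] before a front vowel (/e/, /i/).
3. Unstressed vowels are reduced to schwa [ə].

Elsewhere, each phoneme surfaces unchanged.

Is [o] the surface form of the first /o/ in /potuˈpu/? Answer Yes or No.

No

/o/ (between /p/ and /t/): in an unstressed syllable, so rule 3 applies → [ə].
The actual realization is [ə], not [o].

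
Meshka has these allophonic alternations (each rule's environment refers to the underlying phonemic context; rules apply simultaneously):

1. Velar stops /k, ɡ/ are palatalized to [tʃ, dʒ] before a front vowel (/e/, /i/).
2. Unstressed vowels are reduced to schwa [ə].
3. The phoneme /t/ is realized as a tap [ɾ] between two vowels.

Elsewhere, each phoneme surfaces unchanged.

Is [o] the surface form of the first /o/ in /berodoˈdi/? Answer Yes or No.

No

/o/ meets the environment for rule 2 (in an unstressed syllable) → [ə].
The actual realization is [ə], not [o].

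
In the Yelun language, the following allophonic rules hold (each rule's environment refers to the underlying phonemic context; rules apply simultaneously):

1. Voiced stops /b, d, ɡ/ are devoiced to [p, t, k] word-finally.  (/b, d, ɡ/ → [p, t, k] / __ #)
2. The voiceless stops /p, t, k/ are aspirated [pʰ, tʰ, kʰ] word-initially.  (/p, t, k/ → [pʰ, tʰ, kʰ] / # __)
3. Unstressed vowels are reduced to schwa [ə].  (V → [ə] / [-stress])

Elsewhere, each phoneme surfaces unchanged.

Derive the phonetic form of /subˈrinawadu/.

/s/ stays [s].
Rule 3 applies to /u/ (between /s/ and /b/: in an unstressed syllable) → [ə].
/b/ (between /u/ and /r/) fails the environment for rule 1, so it stays [b].
/r/ — not in any rule's target class → [r].
/i/ (between /r/ and /n/) fails the environment for rule 3, so it stays [i].
/n/ (between /i/ and /a/) is unaffected → [n].
/a/ (between /n/ and /w/) occurs in an unstressed syllable → [ə] by rule 3.
/w/ stays [w].
Rule 3 applies to /a/ (between /w/ and /d/: in an unstressed syllable) → [ə].
/d/ (between /a/ and /u/) is in the target of rule 1 but the environment (word-finally) is not met → [d].
/u/ — word-final, in an unstressed syllable — surfaces as [ə] (rule 3).

[səbˈrinəwədə]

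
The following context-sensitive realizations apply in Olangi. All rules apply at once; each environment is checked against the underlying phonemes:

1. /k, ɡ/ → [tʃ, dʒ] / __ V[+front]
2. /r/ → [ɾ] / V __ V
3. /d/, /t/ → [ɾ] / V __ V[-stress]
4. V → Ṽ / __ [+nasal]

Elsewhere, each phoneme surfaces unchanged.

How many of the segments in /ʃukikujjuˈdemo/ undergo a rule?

Segments that undergo a rule: /k/ → [tʃ] (rule 1); /e/ → [ẽ] (rule 4).
All other segments surface unchanged.

2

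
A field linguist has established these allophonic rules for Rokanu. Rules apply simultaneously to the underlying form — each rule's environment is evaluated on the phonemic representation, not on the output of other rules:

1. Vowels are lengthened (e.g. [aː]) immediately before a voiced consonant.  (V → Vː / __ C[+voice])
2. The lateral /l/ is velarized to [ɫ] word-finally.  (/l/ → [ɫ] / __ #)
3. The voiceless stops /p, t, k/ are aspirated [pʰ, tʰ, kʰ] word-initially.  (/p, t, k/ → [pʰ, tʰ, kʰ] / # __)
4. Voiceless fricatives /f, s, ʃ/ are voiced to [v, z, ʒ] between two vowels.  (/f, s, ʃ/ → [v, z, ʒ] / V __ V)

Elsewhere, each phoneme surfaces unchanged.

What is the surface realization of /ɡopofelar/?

/ɡ/ stays [ɡ].
/o/ (between /ɡ/ and /p/) is in the target of rule 1 but the environment (before a voiced consonant) is not met → [o].
/p/ (between /o/ and /o/) is in the target of rule 3 but the environment (word-initially) is not met → [p].
/o/ (between /p/ and /f/): rule 1 targets it, but not before a voiced consonant → unchanged [o].
/f/ (between /o/ and /e/) occurs between two vowels → [v] by rule 4.
Rule 1 applies to /e/ (between /f/ and /l/: before a voiced consonant) → [eː].
/l/ (between /e/ and /a/) is in the target of rule 2 but the environment (word-finally) is not met → [l].
/a/ (between /l/ and /r/) occurs before a voiced consonant → [aː] by rule 1.
/r/ stays [r].

[ɡopoveːlaːr]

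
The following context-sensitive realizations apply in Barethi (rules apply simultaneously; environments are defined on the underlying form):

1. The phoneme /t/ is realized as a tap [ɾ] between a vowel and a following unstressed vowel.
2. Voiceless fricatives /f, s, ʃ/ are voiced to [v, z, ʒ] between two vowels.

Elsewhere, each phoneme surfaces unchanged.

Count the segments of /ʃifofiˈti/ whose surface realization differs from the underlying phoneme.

Segments that undergo a rule: /f/ → [v] (rule 2); /f/ → [v] (rule 2).
All other segments surface unchanged.

2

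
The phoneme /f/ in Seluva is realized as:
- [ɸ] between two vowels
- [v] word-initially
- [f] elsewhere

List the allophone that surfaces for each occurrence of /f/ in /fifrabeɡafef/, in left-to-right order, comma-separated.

[v], [f], [ɸ], [f]

Occurrence 1 (position 1): word-initially → [v].
Occurrence 2 (position 3): no conditioning environment matches → elsewhere allophone [f].
Occurrence 3 (position 10): between two vowels → [ɸ].
Occurrence 4 (position 12): no conditioning environment matches → elsewhere allophone [f].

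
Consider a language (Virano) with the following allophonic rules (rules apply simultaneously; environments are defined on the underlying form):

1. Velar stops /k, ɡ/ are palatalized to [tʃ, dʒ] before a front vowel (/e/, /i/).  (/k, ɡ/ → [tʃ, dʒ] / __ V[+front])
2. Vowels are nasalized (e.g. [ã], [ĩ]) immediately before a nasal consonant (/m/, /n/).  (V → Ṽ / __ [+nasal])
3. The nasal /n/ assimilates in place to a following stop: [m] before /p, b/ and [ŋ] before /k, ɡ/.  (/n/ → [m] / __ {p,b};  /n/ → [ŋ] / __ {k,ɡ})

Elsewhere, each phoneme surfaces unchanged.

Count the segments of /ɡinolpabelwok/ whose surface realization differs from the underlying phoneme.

2

Segments that undergo a rule: /ɡ/ → [dʒ] (rule 1); /i/ → [ĩ] (rule 2).
All other segments surface unchanged.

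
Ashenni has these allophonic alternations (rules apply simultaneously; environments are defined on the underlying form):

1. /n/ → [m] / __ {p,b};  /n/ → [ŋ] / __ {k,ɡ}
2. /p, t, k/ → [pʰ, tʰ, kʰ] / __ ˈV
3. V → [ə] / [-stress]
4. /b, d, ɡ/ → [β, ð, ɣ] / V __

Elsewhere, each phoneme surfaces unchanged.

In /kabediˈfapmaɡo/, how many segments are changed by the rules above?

8

Segments that undergo a rule: /a/ → [ə] (rule 3); /b/ → [β] (rule 4); /e/ → [ə] (rule 3); /d/ → [ð] (rule 4); /i/ → [ə] (rule 3); /a/ → [ə] (rule 3); /ɡ/ → [ɣ] (rule 4); /o/ → [ə] (rule 3).
All other segments surface unchanged.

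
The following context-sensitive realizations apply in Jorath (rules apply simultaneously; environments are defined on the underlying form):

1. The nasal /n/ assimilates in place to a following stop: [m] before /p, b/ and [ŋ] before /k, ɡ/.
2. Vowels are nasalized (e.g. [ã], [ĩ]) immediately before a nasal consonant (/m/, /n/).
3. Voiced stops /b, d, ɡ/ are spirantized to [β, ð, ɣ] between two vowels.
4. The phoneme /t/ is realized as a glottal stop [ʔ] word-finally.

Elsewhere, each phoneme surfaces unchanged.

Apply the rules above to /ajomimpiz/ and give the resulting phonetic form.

/a/ — word-initial; rule 2 does not apply here → [a].
/j/ stays [j].
/o/ — between /j/ and /m/, before a nasal consonant — surfaces as [õ] (rule 2).
/m/ — not in any rule's target class → [m].
/i/ — between /m/ and /m/, before a nasal consonant — surfaces as [ĩ] (rule 2).
/m/ — not in any rule's target class → [m].
/p/ (between /m/ and /i/): no rule targets it → [p].
/i/ (between /p/ and /z/) is in the target of rule 2 but the environment (before a nasal consonant) is not met → [i].
/z/ (word-final) is unaffected → [z].

[ajõmĩmpiz]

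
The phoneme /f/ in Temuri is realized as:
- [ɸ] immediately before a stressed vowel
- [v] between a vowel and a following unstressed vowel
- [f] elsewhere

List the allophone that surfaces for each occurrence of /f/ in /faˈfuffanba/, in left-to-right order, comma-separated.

[f], [ɸ], [f], [f]

Occurrence 1 (position 1): no conditioning environment matches → elsewhere allophone [f].
Occurrence 2 (position 3): immediately before a stressed vowel → [ɸ].
Occurrence 3 (position 5): no conditioning environment matches → elsewhere allophone [f].
Occurrence 4 (position 6): no conditioning environment matches → elsewhere allophone [f].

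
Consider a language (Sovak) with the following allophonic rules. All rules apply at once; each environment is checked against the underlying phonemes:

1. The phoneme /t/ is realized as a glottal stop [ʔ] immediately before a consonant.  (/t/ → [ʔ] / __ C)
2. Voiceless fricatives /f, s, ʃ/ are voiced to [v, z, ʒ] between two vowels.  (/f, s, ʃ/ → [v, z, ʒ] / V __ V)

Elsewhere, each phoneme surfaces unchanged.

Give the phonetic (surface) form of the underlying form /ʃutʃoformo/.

[ʃuʔʃovormo]

/ʃ/ (word-initial): rule 2 targets it, but not between two vowels → unchanged [ʃ].
/u/ — not in any rule's target class → [u].
/t/ meets the environment for rule 1 (immediately before a consonant) → [ʔ].
/ʃ/ (between /t/ and /o/) is in the target of rule 2 but the environment (between two vowels) is not met → [ʃ].
/o/ (between /ʃ/ and /f/): no rule targets it → [o].
/f/ meets the environment for rule 2 (between two vowels) → [v].
/o/ stays [o].
/r/ (between /o/ and /m/) is unaffected → [r].
/m/ (between /r/ and /o/) is unaffected → [m].
/o/ stays [o].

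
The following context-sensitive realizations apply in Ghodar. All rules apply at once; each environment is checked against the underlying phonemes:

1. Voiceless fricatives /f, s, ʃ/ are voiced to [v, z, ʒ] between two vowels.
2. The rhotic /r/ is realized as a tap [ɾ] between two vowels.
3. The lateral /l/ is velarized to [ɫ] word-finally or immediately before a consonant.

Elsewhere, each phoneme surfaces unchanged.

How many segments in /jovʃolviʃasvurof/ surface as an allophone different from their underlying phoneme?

3

Segments that undergo a rule: /l/ → [ɫ] (rule 3); /ʃ/ → [ʒ] (rule 1); /r/ → [ɾ] (rule 2).
All other segments surface unchanged.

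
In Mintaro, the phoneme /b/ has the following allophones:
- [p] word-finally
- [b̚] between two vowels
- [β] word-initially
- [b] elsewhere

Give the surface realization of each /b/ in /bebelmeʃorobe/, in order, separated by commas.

Occurrence 1 (position 1): word-initially → [β].
Occurrence 2 (position 3): between two vowels → [b̚].
Occurrence 3 (position 12): between two vowels → [b̚].

[β], [b̚], [b̚]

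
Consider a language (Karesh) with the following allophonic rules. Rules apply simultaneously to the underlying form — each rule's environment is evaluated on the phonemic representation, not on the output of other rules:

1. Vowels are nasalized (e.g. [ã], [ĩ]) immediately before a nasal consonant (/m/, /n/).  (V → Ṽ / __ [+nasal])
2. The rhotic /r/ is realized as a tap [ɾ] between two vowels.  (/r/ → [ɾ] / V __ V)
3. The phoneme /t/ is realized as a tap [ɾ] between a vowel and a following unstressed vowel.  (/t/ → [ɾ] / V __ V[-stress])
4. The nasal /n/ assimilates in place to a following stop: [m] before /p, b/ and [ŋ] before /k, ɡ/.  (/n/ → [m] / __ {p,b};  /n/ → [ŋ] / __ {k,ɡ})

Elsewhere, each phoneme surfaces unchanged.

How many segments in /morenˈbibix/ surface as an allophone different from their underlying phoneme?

3

Segments that undergo a rule: /r/ → [ɾ] (rule 2); /e/ → [ẽ] (rule 1); /n/ → [m] (rule 4).
All other segments surface unchanged.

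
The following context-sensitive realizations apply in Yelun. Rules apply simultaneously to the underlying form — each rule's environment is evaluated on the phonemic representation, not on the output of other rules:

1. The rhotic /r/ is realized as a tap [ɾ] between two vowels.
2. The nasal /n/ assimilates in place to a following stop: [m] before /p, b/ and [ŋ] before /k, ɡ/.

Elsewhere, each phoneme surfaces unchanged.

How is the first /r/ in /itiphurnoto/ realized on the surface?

[r]

/r/ (between /u/ and /n/): rule 1 targets it, but not between two vowels → unchanged [r].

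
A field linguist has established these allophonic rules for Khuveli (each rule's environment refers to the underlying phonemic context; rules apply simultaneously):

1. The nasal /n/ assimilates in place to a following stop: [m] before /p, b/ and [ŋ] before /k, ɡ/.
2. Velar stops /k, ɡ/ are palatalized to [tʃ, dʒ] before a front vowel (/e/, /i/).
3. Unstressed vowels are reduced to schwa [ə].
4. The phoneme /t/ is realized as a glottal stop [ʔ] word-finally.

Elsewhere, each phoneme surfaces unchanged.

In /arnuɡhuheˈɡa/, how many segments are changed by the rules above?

4

Segments that undergo a rule: /a/ → [ə] (rule 3); /u/ → [ə] (rule 3); /u/ → [ə] (rule 3); /e/ → [ə] (rule 3).
All other segments surface unchanged.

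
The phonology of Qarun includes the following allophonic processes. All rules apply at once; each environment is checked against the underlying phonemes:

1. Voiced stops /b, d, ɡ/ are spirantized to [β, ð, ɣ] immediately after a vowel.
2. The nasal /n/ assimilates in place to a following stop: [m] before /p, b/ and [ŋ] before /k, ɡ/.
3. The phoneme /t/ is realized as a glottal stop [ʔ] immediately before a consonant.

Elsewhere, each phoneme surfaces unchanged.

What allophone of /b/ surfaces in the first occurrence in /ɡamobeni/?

Rule 1 applies to /b/ (between /o/ and /e/: immediately after a vowel) → [β].

[β]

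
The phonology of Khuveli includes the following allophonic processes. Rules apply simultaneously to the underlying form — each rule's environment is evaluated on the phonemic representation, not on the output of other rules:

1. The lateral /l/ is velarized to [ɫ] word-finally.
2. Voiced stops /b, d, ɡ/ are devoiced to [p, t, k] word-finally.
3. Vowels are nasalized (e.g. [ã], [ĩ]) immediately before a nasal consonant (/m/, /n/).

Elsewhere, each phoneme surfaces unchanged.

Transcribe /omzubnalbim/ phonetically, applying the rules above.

/o/ (word-initial): before a nasal consonant, so rule 3 applies → [õ].
/m/ (between /o/ and /z/) is unaffected → [m].
/z/ (between /m/ and /u/): no rule targets it → [z].
/u/ (between /z/ and /b/) fails the environment for rule 3, so it stays [u].
/b/ — between /u/ and /n/; rule 2 does not apply here → [b].
/n/ (between /b/ and /a/) is unaffected → [n].
/a/ (between /n/ and /l/) is in the target of rule 3 but the environment (before a nasal consonant) is not met → [a].
/l/ (between /a/ and /b/): rule 1 targets it, but not word-finally → unchanged [l].
/b/ (between /l/ and /i/) fails the environment for rule 2, so it stays [b].
/i/ (between /b/ and /m/) occurs before a nasal consonant → [ĩ] by rule 3.
/m/ (word-final) is unaffected → [m].

[õmzubnalbĩm]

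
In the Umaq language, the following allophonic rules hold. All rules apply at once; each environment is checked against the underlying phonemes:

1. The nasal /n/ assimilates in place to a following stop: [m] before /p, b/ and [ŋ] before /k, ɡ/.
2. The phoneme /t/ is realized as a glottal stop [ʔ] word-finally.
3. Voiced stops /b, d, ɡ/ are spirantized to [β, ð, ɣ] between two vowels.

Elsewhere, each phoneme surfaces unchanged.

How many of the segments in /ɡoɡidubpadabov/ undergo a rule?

4

Segments that undergo a rule: /ɡ/ → [ɣ] (rule 3); /d/ → [ð] (rule 3); /d/ → [ð] (rule 3); /b/ → [β] (rule 3).
All other segments surface unchanged.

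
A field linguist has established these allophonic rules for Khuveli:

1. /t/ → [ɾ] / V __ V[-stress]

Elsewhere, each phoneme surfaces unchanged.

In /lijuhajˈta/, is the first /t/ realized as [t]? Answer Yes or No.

/t/ (between /j/ and /a/) fails the environment for rule 1, so it stays [t].
The actual realization is [t], which matches [t].

Yes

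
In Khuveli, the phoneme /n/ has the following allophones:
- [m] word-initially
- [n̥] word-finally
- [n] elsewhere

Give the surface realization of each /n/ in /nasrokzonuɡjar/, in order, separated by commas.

[m], [n]

Occurrence 1 (position 1): word-initially → [m].
Occurrence 2 (position 9): no conditioning environment matches → elsewhere allophone [n].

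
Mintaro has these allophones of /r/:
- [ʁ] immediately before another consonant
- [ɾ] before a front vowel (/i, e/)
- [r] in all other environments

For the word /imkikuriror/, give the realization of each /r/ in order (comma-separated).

Occurrence 1 (position 7): before a front vowel (/i, e/) → [ɾ].
Occurrence 2 (position 9): no conditioning environment matches → elsewhere allophone [r].
Occurrence 3 (position 11): no conditioning environment matches → elsewhere allophone [r].

[ɾ], [r], [r]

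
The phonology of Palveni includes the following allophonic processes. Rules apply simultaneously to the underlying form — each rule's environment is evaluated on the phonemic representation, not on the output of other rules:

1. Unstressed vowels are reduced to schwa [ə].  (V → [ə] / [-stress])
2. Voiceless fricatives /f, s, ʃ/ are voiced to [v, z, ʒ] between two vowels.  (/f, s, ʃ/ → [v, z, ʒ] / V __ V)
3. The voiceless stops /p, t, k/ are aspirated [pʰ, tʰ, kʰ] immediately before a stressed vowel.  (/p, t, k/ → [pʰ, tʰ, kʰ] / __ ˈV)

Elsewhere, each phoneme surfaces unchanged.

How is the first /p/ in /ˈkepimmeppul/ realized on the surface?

[p]

/p/ — between /e/ and /i/; rule 3 does not apply here → [p].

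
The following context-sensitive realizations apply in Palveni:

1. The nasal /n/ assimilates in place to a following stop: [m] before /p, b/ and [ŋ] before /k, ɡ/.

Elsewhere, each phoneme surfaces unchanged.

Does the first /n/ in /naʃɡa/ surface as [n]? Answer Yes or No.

Yes

/n/ — word-initial; rule 1 does not apply here → [n].
The actual realization is [n], which matches [n].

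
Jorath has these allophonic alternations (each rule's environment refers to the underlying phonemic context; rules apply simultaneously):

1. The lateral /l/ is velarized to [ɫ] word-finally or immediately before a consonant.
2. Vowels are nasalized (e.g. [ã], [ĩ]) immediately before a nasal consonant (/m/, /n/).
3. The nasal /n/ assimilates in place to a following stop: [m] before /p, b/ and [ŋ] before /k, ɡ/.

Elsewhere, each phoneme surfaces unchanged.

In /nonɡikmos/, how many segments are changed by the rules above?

Segments that undergo a rule: /o/ → [õ] (rule 2); /n/ → [ŋ] (rule 3).
All other segments surface unchanged.

2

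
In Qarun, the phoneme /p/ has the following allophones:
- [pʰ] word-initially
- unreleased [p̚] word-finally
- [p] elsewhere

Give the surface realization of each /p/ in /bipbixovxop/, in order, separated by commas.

Occurrence 1 (position 3): no conditioning environment matches → elsewhere allophone [p].
Occurrence 2 (position 11): word-finally → [p̚].

[p], [p̚]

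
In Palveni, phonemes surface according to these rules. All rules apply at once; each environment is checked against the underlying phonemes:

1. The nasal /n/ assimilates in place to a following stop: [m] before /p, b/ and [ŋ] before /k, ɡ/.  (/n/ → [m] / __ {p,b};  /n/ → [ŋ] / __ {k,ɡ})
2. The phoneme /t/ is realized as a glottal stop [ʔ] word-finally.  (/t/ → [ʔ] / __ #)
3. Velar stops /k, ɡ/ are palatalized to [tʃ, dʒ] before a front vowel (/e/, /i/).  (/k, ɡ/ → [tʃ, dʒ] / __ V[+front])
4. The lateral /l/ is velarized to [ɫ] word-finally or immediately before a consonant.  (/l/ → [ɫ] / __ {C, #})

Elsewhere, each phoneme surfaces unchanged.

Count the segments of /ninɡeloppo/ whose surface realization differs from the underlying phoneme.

2

Segments that undergo a rule: /n/ → [ŋ] (rule 1); /ɡ/ → [dʒ] (rule 3).
All other segments surface unchanged.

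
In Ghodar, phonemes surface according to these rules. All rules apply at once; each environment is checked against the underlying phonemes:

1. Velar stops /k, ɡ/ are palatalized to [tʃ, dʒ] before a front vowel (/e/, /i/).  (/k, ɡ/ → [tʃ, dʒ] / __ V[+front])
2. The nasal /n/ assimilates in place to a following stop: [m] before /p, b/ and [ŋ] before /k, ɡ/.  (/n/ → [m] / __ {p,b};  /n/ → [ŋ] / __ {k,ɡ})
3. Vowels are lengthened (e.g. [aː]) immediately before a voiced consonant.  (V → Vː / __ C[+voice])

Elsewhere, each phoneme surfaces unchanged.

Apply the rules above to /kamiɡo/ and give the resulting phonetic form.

/k/ (word-initial) is in the target of rule 1 but the environment (before a front vowel) is not met → [k].
/a/ — between /k/ and /m/, before a voiced consonant — surfaces as [aː] (rule 3).
/m/ (between /a/ and /i/) is unaffected → [m].
/i/ (between /m/ and /ɡ/): before a voiced consonant, so rule 3 applies → [iː].
/ɡ/ (between /i/ and /o/) is in the target of rule 1 but the environment (before a front vowel) is not met → [ɡ].
/o/ (word-final) is in the target of rule 3 but the environment (before a voiced consonant) is not met → [o].

[kaːmiːɡo]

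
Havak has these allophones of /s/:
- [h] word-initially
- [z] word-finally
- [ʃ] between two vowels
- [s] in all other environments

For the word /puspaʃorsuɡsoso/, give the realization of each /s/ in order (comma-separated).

Occurrence 1 (position 3): no conditioning environment matches → elsewhere allophone [s].
Occurrence 2 (position 9): no conditioning environment matches → elsewhere allophone [s].
Occurrence 3 (position 12): no conditioning environment matches → elsewhere allophone [s].
Occurrence 4 (position 14): between two vowels → [ʃ].

[s], [s], [s], [ʃ]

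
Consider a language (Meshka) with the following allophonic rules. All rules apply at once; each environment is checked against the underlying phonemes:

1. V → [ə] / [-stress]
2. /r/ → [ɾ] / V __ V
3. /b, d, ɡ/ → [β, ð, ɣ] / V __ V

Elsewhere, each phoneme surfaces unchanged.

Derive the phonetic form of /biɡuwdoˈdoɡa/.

[bəɣəwdəˈðoɣə]

/b/ (word-initial) is in the target of rule 3 but the environment (between two vowels) is not met → [b].
/i/ meets the environment for rule 1 (in an unstressed syllable) → [ə].
/ɡ/ (between /i/ and /u/): between two vowels, so rule 3 applies → [ɣ].
/u/ (between /ɡ/ and /w/) occurs in an unstressed syllable → [ə] by rule 1.
/w/ stays [w].
/d/ (between /w/ and /o/): rule 3 targets it, but not between two vowels → unchanged [d].
/o/ — between /d/ and /d/, in an unstressed syllable — surfaces as [ə] (rule 1).
/d/ (between /o/ and /o/): between two vowels, so rule 3 applies → [ð].
/o/ — between /d/ and /ɡ/; rule 1 does not apply here → [o].
/ɡ/ (between /o/ and /a/): between two vowels, so rule 3 applies → [ɣ].
/a/ meets the environment for rule 1 (in an unstressed syllable) → [ə].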